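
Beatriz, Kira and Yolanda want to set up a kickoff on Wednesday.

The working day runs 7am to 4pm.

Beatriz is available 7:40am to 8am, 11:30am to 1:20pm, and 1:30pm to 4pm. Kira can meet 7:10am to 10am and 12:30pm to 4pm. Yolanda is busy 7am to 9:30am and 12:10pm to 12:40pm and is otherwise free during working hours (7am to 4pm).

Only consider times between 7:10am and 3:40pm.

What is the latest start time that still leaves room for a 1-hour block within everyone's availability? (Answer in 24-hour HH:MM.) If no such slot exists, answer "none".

Yolanda free within 07:00–16:00: 09:30–12:10, 12:40–16:00.
Beatriz ∩ Kira: 07:40–08:00, 12:30–13:20, 13:30–16:00.
Beatriz ∩ Kira ∩ Yolanda: 12:40–13:20, 13:30–16:00.
Restricted to 07:10–15:40: 12:40–13:20, 13:30–15:40.
Windows ≥ 60 min: 13:30–15:40.
Latest start in the last window 13:30–15:40 is 15:40 − 60 min = 14:40.

14:40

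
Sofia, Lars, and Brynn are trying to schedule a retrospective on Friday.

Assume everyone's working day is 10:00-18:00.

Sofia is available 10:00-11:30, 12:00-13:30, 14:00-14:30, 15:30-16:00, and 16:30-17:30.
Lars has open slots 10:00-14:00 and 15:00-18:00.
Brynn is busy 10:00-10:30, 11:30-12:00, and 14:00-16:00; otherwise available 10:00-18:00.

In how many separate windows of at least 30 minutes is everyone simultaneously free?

Brynn free within 10:00–18:00: 10:30–11:30, 12:00–14:00, 16:00–18:00.
Sofia ∩ Lars: 10:00–11:30, 12:00–13:30, 15:30–16:00, 16:30–17:30.
Sofia ∩ Lars ∩ Brynn: 10:30–11:30, 12:00–13:30, 16:30–17:30.
Windows ≥ 30 min: 10:30–11:30, 12:00–13:30, 16:30–17:30.
That's 3 windows.

3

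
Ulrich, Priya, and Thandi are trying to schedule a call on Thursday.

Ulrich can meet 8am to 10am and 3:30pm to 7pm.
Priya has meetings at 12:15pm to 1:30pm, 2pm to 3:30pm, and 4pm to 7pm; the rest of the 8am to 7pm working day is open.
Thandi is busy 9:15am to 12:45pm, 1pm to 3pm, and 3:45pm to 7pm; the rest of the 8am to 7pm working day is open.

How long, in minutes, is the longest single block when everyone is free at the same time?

Priya free within 08:00–19:00: 08:00–12:15, 13:30–14:00, 15:30–16:00.
Thandi free within 08:00–19:00: 08:00–09:15, 12:45–13:00, 15:00–15:45.
Ulrich ∩ Priya: 08:00–10:00, 15:30–16:00.
Ulrich ∩ Priya ∩ Thandi: 08:00–09:15, 15:30–15:45.
Common window lengths: 75, 15 min; longest is 75.

75 minutes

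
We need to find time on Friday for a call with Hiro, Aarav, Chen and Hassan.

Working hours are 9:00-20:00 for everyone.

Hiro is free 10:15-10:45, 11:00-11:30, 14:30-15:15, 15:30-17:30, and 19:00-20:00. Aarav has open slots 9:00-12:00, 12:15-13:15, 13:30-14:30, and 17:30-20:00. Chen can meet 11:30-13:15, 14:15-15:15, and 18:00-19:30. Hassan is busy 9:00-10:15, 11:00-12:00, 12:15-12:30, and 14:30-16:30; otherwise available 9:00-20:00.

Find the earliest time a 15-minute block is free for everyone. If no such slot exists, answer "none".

Hassan free within 09:00–20:00: 10:15–11:00, 12:00–12:15, 12:30–14:30, 16:30–20:00.
Hiro ∩ Aarav: 10:15–10:45, 11:00–11:30, 19:00–20:00.
Hiro ∩ Aarav ∩ Chen: 19:00–19:30.
Hiro ∩ Aarav ∩ Chen ∩ Hassan: 19:00–19:30.
Windows ≥ 15 min: 19:00–19:30.
Earliest such window starts at 19:00.

19:00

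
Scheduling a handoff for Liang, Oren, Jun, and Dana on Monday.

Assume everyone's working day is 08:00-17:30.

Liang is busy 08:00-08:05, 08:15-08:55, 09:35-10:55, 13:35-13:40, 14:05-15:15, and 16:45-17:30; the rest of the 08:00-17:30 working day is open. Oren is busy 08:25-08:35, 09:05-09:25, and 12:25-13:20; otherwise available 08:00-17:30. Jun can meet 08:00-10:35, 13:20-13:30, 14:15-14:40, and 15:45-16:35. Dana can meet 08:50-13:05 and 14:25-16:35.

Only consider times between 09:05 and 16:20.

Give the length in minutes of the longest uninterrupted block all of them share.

Liang free within 08:00–17:30: 08:05–08:15, 08:55–09:35, 10:55–13:35, 13:40–14:05, 15:15–16:45.
Oren free within 08:00–17:30: 08:00–08:25, 08:35–09:05, 09:25–12:25, 13:20–17:30.
Liang ∩ Oren: 08:05–08:15, 08:55–09:05, 09:25–09:35, 10:55–12:25, 13:20–13:35, 13:40–14:05, 15:15–16:45.
Liang ∩ Oren ∩ Jun: 08:05–08:15, 08:55–09:05, 09:25–09:35, 13:20–13:30, 15:45–16:35.
Liang ∩ Oren ∩ Jun ∩ Dana: 08:55–09:05, 09:25–09:35, 15:45–16:35.
Restricted to 09:05–16:20: 09:25–09:35, 15:45–16:20.
Common window lengths: 10, 35 min; longest is 35.

35 minutes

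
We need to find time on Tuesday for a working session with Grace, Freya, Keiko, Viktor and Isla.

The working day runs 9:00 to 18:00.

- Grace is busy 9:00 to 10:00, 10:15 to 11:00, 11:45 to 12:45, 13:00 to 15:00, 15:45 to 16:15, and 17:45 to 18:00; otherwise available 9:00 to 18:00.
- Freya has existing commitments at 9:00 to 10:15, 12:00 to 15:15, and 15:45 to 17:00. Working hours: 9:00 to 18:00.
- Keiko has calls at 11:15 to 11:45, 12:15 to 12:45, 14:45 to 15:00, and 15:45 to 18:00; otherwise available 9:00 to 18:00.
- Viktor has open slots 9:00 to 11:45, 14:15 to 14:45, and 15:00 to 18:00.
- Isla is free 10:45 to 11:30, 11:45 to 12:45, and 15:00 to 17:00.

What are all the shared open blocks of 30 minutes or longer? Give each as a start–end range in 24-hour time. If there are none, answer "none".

Grace free within 09:00–18:00: 10:00–10:15, 11:00–11:45, 12:45–13:00, 15:00–15:45, 16:15–17:45.
Freya free within 09:00–18:00: 10:15–12:00, 15:15–15:45, 17:00–18:00.
Keiko free within 09:00–18:00: 09:00–11:15, 11:45–12:15, 12:45–14:45, 15:00–15:45.
Grace ∩ Freya: 11:00–11:45, 15:15–15:45, 17:00–17:45.
Grace ∩ Freya ∩ Keiko: 11:00–11:15, 15:15–15:45.
Grace ∩ Freya ∩ Keiko ∩ Viktor: 11:00–11:15, 15:15–15:45.
Grace ∩ Freya ∩ Keiko ∩ Viktor ∩ Isla: 11:00–11:15, 15:15–15:45.
Windows ≥ 30 min: 15:15–15:45.

15:15–15:45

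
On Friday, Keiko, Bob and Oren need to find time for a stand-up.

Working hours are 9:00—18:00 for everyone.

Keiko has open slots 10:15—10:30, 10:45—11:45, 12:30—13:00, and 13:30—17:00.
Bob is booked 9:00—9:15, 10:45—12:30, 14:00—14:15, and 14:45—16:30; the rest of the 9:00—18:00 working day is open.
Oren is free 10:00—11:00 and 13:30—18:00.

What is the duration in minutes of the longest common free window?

30 minutes

Bob free within 09:00–18:00: 09:15–10:45, 12:30–14:00, 14:15–14:45, 16:30–18:00.
Keiko ∩ Bob: 10:15–10:30, 12:30–13:00, 13:30–14:00, 14:15–14:45, 16:30–17:00.
Keiko ∩ Bob ∩ Oren: 10:15–10:30, 13:30–14:00, 14:15–14:45, 16:30–17:00.
Common window lengths: 15, 30, 30, 30 min; longest is 30.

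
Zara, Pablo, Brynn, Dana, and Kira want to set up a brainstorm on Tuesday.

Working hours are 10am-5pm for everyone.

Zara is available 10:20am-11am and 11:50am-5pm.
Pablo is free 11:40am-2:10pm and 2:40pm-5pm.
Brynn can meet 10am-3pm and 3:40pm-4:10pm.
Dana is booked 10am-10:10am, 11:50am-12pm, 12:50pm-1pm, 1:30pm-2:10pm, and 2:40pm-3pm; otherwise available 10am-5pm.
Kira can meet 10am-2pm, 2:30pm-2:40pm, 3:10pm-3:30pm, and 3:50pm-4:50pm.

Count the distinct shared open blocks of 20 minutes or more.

Dana free within 10:00–17:00: 10:10–11:50, 12:00–12:50, 13:00–13:30, 14:10–14:40, 15:00–17:00.
Zara ∩ Pablo: 11:50–14:10, 14:40–17:00.
Zara ∩ Pablo ∩ Brynn: 11:50–14:10, 14:40–15:00, 15:40–16:10.
Zara ∩ Pablo ∩ Brynn ∩ Dana: 12:00–12:50, 13:00–13:30, 15:40–16:10.
Zara ∩ Pablo ∩ Brynn ∩ Dana ∩ Kira: 12:00–12:50, 13:00–13:30, 15:50–16:10.
Windows ≥ 20 min: 12:00–12:50, 13:00–13:30, 15:50–16:10.
That's 3 windows.

3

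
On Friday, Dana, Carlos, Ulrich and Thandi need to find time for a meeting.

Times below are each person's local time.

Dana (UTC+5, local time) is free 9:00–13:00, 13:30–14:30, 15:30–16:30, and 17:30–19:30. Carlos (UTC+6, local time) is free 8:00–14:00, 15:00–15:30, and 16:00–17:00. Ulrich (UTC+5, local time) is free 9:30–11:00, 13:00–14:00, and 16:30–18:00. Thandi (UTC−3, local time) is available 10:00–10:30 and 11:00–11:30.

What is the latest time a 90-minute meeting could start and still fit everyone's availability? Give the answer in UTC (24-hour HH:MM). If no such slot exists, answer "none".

none

Dana → UTC: 04:00–08:00, 08:30–09:30, 10:30–11:30, 12:30–14:30.
Carlos → UTC: 02:00–08:00, 09:00–09:30, 10:00–11:00.
Ulrich → UTC: 04:30–06:00, 08:00–09:00, 11:30–13:00.
Thandi → UTC: 13:00–13:30, 14:00–14:30.
Dana ∩ Carlos: 04:00–08:00, 09:00–09:30, 10:30–11:00.
Dana ∩ Carlos ∩ Ulrich: 04:30–06:00.
Dana ∩ Carlos ∩ Ulrich ∩ Thandi: (none).
Windows ≥ 90 min: (none).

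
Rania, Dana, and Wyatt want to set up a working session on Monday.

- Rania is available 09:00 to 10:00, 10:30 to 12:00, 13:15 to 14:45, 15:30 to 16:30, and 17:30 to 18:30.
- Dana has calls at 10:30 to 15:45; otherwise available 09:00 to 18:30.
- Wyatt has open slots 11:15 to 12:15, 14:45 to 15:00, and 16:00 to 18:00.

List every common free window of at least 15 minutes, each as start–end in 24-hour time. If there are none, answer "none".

16:00–16:30, 17:30–18:00

Dana free within 09:00–18:30: 09:00–10:30, 15:45–18:30.
Rania ∩ Dana: 09:00–10:00, 15:45–16:30, 17:30–18:30.
Rania ∩ Dana ∩ Wyatt: 16:00–16:30, 17:30–18:00.
Windows ≥ 15 min: 16:00–16:30, 17:30–18:00.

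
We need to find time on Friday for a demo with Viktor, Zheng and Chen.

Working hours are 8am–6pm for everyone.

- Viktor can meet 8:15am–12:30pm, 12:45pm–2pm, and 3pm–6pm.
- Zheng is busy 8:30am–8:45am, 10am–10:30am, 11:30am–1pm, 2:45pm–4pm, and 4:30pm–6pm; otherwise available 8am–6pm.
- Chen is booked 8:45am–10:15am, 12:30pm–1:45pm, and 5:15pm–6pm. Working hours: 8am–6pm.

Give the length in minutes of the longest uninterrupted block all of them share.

Zheng free within 08:00–18:00: 08:00–08:30, 08:45–10:00, 10:30–11:30, 13:00–14:45, 16:00–16:30.
Chen free within 08:00–18:00: 08:00–08:45, 10:15–12:30, 13:45–17:15.
Viktor ∩ Zheng: 08:15–08:30, 08:45–10:00, 10:30–11:30, 13:00–14:00, 16:00–16:30.
Viktor ∩ Zheng ∩ Chen: 08:15–08:30, 10:30–11:30, 13:45–14:00, 16:00–16:30.
Common window lengths: 15, 60, 15, 30 min; longest is 60.

60 minutes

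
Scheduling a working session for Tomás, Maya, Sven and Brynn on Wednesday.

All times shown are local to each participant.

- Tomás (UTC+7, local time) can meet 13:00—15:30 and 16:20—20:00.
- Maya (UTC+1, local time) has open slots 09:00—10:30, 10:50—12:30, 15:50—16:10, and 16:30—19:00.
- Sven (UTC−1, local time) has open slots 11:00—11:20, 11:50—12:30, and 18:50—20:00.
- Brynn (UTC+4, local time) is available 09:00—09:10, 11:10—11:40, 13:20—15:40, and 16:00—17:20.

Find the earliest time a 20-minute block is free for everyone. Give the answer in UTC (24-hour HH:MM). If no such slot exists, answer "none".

none

Tomás → UTC: 06:00–08:30, 09:20–13:00.
Maya → UTC: 08:00–09:30, 09:50–11:30, 14:50–15:10, 15:30–18:00.
Sven → UTC: 12:00–12:20, 12:50–13:30, 19:50–21:00.
Brynn → UTC: 05:00–05:10, 07:10–07:40, 09:20–11:40, 12:00–13:20.
Tomás ∩ Maya: 08:00–08:30, 09:20–09:30, 09:50–11:30.
Tomás ∩ Maya ∩ Sven: (none).
Tomás ∩ Maya ∩ Sven ∩ Brynn: (none).
Windows ≥ 20 min: (none).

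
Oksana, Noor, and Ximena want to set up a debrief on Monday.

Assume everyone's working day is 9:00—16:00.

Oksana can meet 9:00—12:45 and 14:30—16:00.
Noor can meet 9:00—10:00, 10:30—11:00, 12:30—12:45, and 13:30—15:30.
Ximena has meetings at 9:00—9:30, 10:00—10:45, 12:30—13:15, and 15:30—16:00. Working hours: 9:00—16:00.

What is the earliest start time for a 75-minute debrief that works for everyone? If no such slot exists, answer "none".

none

Ximena free within 09:00–16:00: 09:30–10:00, 10:45–12:30, 13:15–15:30.
Oksana ∩ Noor: 09:00–10:00, 10:30–11:00, 12:30–12:45, 14:30–15:30.
Oksana ∩ Noor ∩ Ximena: 09:30–10:00, 10:45–11:00, 14:30–15:30.
Windows ≥ 75 min: (none).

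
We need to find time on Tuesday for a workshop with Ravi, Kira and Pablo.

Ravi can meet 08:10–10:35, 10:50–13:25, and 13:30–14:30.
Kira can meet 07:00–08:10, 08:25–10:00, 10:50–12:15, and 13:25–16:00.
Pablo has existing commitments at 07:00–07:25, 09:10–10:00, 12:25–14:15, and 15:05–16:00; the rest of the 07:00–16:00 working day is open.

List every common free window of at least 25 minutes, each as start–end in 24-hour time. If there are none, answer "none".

Pablo free within 07:00–16:00: 07:25–09:10, 10:00–12:25, 14:15–15:05.
Ravi ∩ Kira: 08:25–10:00, 10:50–12:15, 13:30–14:30.
Ravi ∩ Kira ∩ Pablo: 08:25–09:10, 10:50–12:15, 14:15–14:30.
Windows ≥ 25 min: 08:25–09:10, 10:50–12:15.

08:25–09:10, 10:50–12:15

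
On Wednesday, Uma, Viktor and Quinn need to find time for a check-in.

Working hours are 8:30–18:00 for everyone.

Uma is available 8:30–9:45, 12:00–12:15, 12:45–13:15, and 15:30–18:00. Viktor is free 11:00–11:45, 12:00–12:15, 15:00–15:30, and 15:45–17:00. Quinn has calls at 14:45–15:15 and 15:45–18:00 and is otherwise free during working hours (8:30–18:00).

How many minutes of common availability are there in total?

15 minutes

Quinn free within 08:30–18:00: 08:30–14:45, 15:15–15:45.
Uma ∩ Viktor: 12:00–12:15, 15:45–17:00.
Uma ∩ Viktor ∩ Quinn: 12:00–12:15.
Total common minutes: 15.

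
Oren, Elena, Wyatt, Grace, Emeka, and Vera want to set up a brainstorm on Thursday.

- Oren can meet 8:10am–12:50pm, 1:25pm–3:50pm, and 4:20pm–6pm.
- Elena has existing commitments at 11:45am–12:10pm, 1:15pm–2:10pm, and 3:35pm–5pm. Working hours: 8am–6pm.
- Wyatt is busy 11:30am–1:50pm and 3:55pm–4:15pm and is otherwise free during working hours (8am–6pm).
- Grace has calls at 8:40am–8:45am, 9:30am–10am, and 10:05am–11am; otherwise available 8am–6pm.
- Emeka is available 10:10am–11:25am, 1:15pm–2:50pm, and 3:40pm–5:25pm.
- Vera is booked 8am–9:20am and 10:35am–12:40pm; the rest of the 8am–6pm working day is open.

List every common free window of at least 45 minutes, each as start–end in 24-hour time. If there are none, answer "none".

Elena free within 08:00–18:00: 08:00–11:45, 12:10–13:15, 14:10–15:35, 17:00–18:00.
Wyatt free within 08:00–18:00: 08:00–11:30, 13:50–15:55, 16:15–18:00.
Grace free within 08:00–18:00: 08:00–08:40, 08:45–09:30, 10:00–10:05, 11:00–18:00.
Vera free within 08:00–18:00: 09:20–10:35, 12:40–18:00.
Oren ∩ Elena: 08:10–11:45, 12:10–12:50, 14:10–15:35, 17:00–18:00.
Oren ∩ Elena ∩ Wyatt: 08:10–11:30, 14:10–15:35, 17:00–18:00.
Oren ∩ Elena ∩ Wyatt ∩ Grace: 08:10–08:40, 08:45–09:30, 10:00–10:05, 11:00–11:30, 14:10–15:35, 17:00–18:00.
Oren ∩ Elena ∩ Wyatt ∩ Grace ∩ Emeka: 11:00–11:25, 14:10–14:50, 17:00–17:25.
Oren ∩ Elena ∩ Wyatt ∩ Grace ∩ Emeka ∩ Vera: 14:10–14:50, 17:00–17:25.
Windows ≥ 45 min: (none).

none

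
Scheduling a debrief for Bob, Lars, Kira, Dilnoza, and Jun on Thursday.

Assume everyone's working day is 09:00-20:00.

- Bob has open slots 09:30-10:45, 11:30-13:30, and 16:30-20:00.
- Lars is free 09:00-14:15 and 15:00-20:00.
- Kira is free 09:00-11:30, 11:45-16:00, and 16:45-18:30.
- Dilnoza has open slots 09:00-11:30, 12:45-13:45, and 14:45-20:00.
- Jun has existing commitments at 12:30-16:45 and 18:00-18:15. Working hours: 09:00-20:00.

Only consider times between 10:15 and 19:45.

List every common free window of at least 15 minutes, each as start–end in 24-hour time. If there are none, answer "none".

Jun free within 09:00–20:00: 09:00–12:30, 16:45–18:00, 18:15–20:00.
Bob ∩ Lars: 09:30–10:45, 11:30–13:30, 16:30–20:00.
Bob ∩ Lars ∩ Kira: 09:30–10:45, 11:45–13:30, 16:45–18:30.
Bob ∩ Lars ∩ Kira ∩ Dilnoza: 09:30–10:45, 12:45–13:30, 16:45–18:30.
Bob ∩ Lars ∩ Kira ∩ Dilnoza ∩ Jun: 09:30–10:45, 16:45–18:00, 18:15–18:30.
Restricted to 10:15–19:45: 10:15–10:45, 16:45–18:00, 18:15–18:30.
Windows ≥ 15 min: 10:15–10:45, 16:45–18:00, 18:15–18:30.

10:15–10:45, 16:45–18:00, 18:15–18:30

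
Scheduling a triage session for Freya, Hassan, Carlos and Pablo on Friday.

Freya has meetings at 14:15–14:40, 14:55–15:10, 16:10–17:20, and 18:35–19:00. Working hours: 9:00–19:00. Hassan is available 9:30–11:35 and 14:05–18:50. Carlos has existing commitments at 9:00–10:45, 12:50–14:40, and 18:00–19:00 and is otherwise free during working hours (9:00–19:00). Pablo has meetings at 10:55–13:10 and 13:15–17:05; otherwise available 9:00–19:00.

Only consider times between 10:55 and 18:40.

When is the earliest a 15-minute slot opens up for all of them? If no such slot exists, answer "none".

17:20

Freya free within 09:00–19:00: 09:00–14:15, 14:40–14:55, 15:10–16:10, 17:20–18:35.
Carlos free within 09:00–19:00: 10:45–12:50, 14:40–18:00.
Pablo free within 09:00–19:00: 09:00–10:55, 13:10–13:15, 17:05–19:00.
Freya ∩ Hassan: 09:30–11:35, 14:05–14:15, 14:40–14:55, 15:10–16:10, 17:20–18:35.
Freya ∩ Hassan ∩ Carlos: 10:45–11:35, 14:40–14:55, 15:10–16:10, 17:20–18:00.
Freya ∩ Hassan ∩ Carlos ∩ Pablo: 10:45–10:55, 17:20–18:00.
Restricted to 10:55–18:40: 17:20–18:00.
Windows ≥ 15 min: 17:20–18:00.
Earliest such window starts at 17:20.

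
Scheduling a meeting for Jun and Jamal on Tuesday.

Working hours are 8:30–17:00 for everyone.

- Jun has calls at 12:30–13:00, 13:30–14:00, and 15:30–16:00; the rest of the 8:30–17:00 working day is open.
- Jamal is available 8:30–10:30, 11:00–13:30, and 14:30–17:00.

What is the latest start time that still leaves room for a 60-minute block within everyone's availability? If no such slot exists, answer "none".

Jun free within 08:30–17:00: 08:30–12:30, 13:00–13:30, 14:00–15:30, 16:00–17:00.
Jun ∩ Jamal: 08:30–10:30, 11:00–12:30, 13:00–13:30, 14:30–15:30, 16:00–17:00.
Windows ≥ 60 min: 08:30–10:30, 11:00–12:30, 14:30–15:30, 16:00–17:00.
Latest start in the last window 16:00–17:00 is 17:00 − 60 min = 16:00.

16:00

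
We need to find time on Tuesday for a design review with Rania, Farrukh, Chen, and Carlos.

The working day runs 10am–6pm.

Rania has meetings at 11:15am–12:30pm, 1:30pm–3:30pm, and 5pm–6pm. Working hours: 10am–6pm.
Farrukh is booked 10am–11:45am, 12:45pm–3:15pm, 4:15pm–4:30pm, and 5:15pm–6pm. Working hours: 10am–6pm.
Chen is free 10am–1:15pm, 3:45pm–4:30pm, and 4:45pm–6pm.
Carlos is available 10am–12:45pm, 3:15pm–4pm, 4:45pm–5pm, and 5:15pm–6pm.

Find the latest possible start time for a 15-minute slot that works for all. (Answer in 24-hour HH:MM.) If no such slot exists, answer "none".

Rania free within 10:00–18:00: 10:00–11:15, 12:30–13:30, 15:30–17:00.
Farrukh free within 10:00–18:00: 11:45–12:45, 15:15–16:15, 16:30–17:15.
Rania ∩ Farrukh: 12:30–12:45, 15:30–16:15, 16:30–17:00.
Rania ∩ Farrukh ∩ Chen: 12:30–12:45, 15:45–16:15, 16:45–17:00.
Rania ∩ Farrukh ∩ Chen ∩ Carlos: 12:30–12:45, 15:45–16:00, 16:45–17:00.
Windows ≥ 15 min: 12:30–12:45, 15:45–16:00, 16:45–17:00.
Latest start in the last window 16:45–17:00 is 17:00 − 15 min = 16:45.

16:45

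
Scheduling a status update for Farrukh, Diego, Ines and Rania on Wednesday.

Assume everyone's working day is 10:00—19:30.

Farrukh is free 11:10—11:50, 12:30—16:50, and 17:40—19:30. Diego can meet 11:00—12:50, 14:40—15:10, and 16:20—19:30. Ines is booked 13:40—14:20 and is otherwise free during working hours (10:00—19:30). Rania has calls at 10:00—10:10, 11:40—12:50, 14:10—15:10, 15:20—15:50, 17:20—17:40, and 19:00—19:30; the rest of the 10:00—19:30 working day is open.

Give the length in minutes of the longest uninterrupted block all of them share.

Ines free within 10:00–19:30: 10:00–13:40, 14:20–19:30.
Rania free within 10:00–19:30: 10:10–11:40, 12:50–14:10, 15:10–15:20, 15:50–17:20, 17:40–19:00.
Farrukh ∩ Diego: 11:10–11:50, 12:30–12:50, 14:40–15:10, 16:20–16:50, 17:40–19:30.
Farrukh ∩ Diego ∩ Ines: 11:10–11:50, 12:30–12:50, 14:40–15:10, 16:20–16:50, 17:40–19:30.
Farrukh ∩ Diego ∩ Ines ∩ Rania: 11:10–11:40, 16:20–16:50, 17:40–19:00.
Common window lengths: 30, 30, 80 min; longest is 80.

80 minutes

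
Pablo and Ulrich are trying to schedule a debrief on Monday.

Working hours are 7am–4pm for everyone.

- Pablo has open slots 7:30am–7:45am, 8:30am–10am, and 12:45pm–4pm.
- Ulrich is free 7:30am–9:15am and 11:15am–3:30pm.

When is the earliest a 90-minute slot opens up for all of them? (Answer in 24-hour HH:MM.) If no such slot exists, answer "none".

Pablo ∩ Ulrich: 07:30–07:45, 08:30–09:15, 12:45–15:30.
Windows ≥ 90 min: 12:45–15:30.
Earliest such window starts at 12:45.

12:45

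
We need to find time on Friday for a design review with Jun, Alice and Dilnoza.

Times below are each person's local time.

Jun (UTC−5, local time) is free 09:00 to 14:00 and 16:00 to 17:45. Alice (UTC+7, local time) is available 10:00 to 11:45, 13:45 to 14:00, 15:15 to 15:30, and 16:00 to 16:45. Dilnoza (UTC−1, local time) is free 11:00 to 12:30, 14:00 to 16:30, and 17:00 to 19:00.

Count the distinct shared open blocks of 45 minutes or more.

Jun → UTC: 14:00–19:00, 21:00–22:45.
Alice → UTC: 03:00–04:45, 06:45–07:00, 08:15–08:30, 09:00–09:45.
Dilnoza → UTC: 12:00–13:30, 15:00–17:30, 18:00–20:00.
Jun ∩ Alice: (none).
Jun ∩ Alice ∩ Dilnoza: (none).
Windows ≥ 45 min: (none).
That's 0 windows.

0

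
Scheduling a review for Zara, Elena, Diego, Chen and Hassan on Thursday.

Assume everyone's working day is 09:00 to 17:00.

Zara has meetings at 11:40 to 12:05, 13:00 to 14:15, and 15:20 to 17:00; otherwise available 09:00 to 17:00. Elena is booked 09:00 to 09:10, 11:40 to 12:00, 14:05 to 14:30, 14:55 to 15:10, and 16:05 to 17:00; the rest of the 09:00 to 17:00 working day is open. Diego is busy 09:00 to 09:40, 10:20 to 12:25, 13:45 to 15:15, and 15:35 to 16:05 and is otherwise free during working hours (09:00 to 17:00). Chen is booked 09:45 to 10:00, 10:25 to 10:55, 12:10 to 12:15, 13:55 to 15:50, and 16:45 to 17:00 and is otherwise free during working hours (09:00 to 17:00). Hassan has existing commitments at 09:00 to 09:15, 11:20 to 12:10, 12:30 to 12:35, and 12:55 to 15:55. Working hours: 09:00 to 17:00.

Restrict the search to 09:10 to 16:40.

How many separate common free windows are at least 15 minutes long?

Zara free within 09:00–17:00: 09:00–11:40, 12:05–13:00, 14:15–15:20.
Elena free within 09:00–17:00: 09:10–11:40, 12:00–14:05, 14:30–14:55, 15:10–16:05.
Diego free within 09:00–17:00: 09:40–10:20, 12:25–13:45, 15:15–15:35, 16:05–17:00.
Chen free within 09:00–17:00: 09:00–09:45, 10:00–10:25, 10:55–12:10, 12:15–13:55, 15:50–16:45.
Hassan free within 09:00–17:00: 09:15–11:20, 12:10–12:30, 12:35–12:55, 15:55–17:00.
Zara ∩ Elena: 09:10–11:40, 12:05–13:00, 14:30–14:55, 15:10–15:20.
Zara ∩ Elena ∩ Diego: 09:40–10:20, 12:25–13:00, 15:15–15:20.
Zara ∩ Elena ∩ Diego ∩ Chen: 09:40–09:45, 10:00–10:20, 12:25–13:00.
Zara ∩ Elena ∩ Diego ∩ Chen ∩ Hassan: 09:40–09:45, 10:00–10:20, 12:25–12:30, 12:35–12:55.
Restricted to 09:10–16:40: 09:40–09:45, 10:00–10:20, 12:25–12:30, 12:35–12:55.
Windows ≥ 15 min: 10:00–10:20, 12:35–12:55.
That's 2 windows.

2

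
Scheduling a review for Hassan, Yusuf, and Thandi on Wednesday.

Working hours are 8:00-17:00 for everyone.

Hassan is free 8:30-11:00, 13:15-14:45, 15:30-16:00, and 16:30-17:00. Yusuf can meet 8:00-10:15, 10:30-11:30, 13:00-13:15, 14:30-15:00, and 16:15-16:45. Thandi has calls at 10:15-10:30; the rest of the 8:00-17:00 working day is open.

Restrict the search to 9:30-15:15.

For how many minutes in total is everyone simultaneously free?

Thandi free within 08:00–17:00: 08:00–10:15, 10:30–17:00.
Hassan ∩ Yusuf: 08:30–10:15, 10:30–11:00, 14:30–14:45, 16:30–16:45.
Hassan ∩ Yusuf ∩ Thandi: 08:30–10:15, 10:30–11:00, 14:30–14:45, 16:30–16:45.
Restricted to 09:30–15:15: 09:30–10:15, 10:30–11:00, 14:30–14:45.
Total common minutes: 45 + 30 + 15 = 90.

90 minutes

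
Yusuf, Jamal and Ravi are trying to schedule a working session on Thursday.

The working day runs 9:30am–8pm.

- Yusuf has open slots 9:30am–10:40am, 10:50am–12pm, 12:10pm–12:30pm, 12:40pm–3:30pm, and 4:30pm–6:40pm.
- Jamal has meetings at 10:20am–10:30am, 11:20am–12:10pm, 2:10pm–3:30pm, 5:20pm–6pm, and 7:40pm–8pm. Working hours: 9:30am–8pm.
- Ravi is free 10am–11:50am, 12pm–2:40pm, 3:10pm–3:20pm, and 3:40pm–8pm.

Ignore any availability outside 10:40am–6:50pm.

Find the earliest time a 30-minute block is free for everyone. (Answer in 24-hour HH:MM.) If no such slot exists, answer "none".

10:50

Jamal free within 09:30–20:00: 09:30–10:20, 10:30–11:20, 12:10–14:10, 15:30–17:20, 18:00–19:40.
Yusuf ∩ Jamal: 09:30–10:20, 10:30–10:40, 10:50–11:20, 12:10–12:30, 12:40–14:10, 16:30–17:20, 18:00–18:40.
Yusuf ∩ Jamal ∩ Ravi: 10:00–10:20, 10:30–10:40, 10:50–11:20, 12:10–12:30, 12:40–14:10, 16:30–17:20, 18:00–18:40.
Restricted to 10:40–18:50: 10:50–11:20, 12:10–12:30, 12:40–14:10, 16:30–17:20, 18:00–18:40.
Windows ≥ 30 min: 10:50–11:20, 12:40–14:10, 16:30–17:20, 18:00–18:40.
Earliest such window starts at 10:50.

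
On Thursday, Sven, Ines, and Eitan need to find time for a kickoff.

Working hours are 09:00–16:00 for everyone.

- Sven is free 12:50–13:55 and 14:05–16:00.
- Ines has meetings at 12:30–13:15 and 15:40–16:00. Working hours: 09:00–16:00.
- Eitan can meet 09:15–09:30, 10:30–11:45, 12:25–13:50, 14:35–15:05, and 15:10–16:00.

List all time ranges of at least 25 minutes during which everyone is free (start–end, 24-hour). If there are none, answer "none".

Ines free within 09:00–16:00: 09:00–12:30, 13:15–15:40.
Sven ∩ Ines: 13:15–13:55, 14:05–15:40.
Sven ∩ Ines ∩ Eitan: 13:15–13:50, 14:35–15:05, 15:10–15:40.
Windows ≥ 25 min: 13:15–13:50, 14:35–15:05, 15:10–15:40.

13:15–13:50, 14:35–15:05, 15:10–15:40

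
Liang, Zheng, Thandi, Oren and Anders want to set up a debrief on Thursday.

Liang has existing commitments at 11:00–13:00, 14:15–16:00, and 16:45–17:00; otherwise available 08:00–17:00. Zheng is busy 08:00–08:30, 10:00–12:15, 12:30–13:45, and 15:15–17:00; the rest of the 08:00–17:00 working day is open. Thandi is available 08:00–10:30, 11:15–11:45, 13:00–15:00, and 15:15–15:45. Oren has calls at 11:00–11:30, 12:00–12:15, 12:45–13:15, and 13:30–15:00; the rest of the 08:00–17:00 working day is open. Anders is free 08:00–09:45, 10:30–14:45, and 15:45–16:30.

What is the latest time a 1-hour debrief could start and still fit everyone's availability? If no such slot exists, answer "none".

Liang free within 08:00–17:00: 08:00–11:00, 13:00–14:15, 16:00–16:45.
Zheng free within 08:00–17:00: 08:30–10:00, 12:15–12:30, 13:45–15:15.
Oren free within 08:00–17:00: 08:00–11:00, 11:30–12:00, 12:15–12:45, 13:15–13:30, 15:00–17:00.
Liang ∩ Zheng: 08:30–10:00, 13:45–14:15.
Liang ∩ Zheng ∩ Thandi: 08:30–10:00, 13:45–14:15.
Liang ∩ Zheng ∩ Thandi ∩ Oren: 08:30–10:00.
Liang ∩ Zheng ∩ Thandi ∩ Oren ∩ Anders: 08:30–09:45.
Windows ≥ 60 min: 08:30–09:45.
Latest start in the last window 08:30–09:45 is 09:45 − 60 min = 08:45.

08:45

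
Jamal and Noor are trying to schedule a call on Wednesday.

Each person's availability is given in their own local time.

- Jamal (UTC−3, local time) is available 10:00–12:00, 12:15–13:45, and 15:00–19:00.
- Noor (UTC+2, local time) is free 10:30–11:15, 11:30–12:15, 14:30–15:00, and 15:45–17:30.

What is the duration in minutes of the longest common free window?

75 minutes

Jamal → UTC: 13:00–15:00, 15:15–16:45, 18:00–22:00.
Noor → UTC: 08:30–09:15, 09:30–10:15, 12:30–13:00, 13:45–15:30.
Jamal ∩ Noor: 13:45–15:00, 15:15–15:30.
Common window lengths: 75, 15 min; longest is 75.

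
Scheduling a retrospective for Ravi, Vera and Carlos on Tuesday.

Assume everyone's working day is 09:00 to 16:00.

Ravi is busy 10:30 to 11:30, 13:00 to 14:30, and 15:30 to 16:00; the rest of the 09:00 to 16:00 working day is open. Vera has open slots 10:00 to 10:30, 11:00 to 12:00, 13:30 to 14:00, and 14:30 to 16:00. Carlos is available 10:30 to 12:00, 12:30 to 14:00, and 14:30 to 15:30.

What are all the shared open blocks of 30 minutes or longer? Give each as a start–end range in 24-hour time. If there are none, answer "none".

Ravi free within 09:00–16:00: 09:00–10:30, 11:30–13:00, 14:30–15:30.
Ravi ∩ Vera: 10:00–10:30, 11:30–12:00, 14:30–15:30.
Ravi ∩ Vera ∩ Carlos: 11:30–12:00, 14:30–15:30.
Windows ≥ 30 min: 11:30–12:00, 14:30–15:30.

11:30–12:00, 14:30–15:30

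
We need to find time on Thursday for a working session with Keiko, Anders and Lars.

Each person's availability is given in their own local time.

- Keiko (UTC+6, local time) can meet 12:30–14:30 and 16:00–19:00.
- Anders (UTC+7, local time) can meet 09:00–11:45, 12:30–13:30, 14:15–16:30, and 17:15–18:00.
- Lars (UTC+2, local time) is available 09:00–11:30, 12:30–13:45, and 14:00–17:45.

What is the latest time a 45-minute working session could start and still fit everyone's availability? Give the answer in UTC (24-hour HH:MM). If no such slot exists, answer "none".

Keiko → UTC: 06:30–08:30, 10:00–13:00.
Anders → UTC: 02:00–04:45, 05:30–06:30, 07:15–09:30, 10:15–11:00.
Lars → UTC: 07:00–09:30, 10:30–11:45, 12:00–15:45.
Keiko ∩ Anders: 07:15–08:30, 10:15–11:00.
Keiko ∩ Anders ∩ Lars: 07:15–08:30, 10:30–11:00.
Windows ≥ 45 min: 07:15–08:30.
Latest start in the last window 07:15–08:30 is 08:30 − 45 min = 07:45.

07:45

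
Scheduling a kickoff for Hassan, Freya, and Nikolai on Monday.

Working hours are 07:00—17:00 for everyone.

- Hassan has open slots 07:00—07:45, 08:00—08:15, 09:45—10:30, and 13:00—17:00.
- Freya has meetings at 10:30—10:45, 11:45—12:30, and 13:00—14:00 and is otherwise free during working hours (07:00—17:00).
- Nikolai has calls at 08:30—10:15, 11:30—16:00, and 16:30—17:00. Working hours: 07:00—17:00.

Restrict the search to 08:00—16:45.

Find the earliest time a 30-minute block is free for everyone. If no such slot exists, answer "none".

16:00

Freya free within 07:00–17:00: 07:00–10:30, 10:45–11:45, 12:30–13:00, 14:00–17:00.
Nikolai free within 07:00–17:00: 07:00–08:30, 10:15–11:30, 16:00–16:30.
Hassan ∩ Freya: 07:00–07:45, 08:00–08:15, 09:45–10:30, 14:00–17:00.
Hassan ∩ Freya ∩ Nikolai: 07:00–07:45, 08:00–08:15, 10:15–10:30, 16:00–16:30.
Restricted to 08:00–16:45: 08:00–08:15, 10:15–10:30, 16:00–16:30.
Windows ≥ 30 min: 16:00–16:30.
Earliest such window starts at 16:00.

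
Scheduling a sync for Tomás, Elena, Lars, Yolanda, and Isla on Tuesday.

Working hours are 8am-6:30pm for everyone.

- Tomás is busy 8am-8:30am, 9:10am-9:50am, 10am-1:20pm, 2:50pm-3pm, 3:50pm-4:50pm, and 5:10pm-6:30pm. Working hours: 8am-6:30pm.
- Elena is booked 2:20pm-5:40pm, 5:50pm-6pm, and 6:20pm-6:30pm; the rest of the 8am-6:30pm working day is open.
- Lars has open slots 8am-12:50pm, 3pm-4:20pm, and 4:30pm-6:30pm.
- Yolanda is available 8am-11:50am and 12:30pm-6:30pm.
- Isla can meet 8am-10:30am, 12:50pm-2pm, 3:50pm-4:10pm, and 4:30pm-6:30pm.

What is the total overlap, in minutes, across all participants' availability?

50 minutes

Tomás free within 08:00–18:30: 08:30–09:10, 09:50–10:00, 13:20–14:50, 15:00–15:50, 16:50–17:10.
Elena free within 08:00–18:30: 08:00–14:20, 17:40–17:50, 18:00–18:20.
Tomás ∩ Elena: 08:30–09:10, 09:50–10:00, 13:20–14:20.
Tomás ∩ Elena ∩ Lars: 08:30–09:10, 09:50–10:00.
Tomás ∩ Elena ∩ Lars ∩ Yolanda: 08:30–09:10, 09:50–10:00.
Tomás ∩ Elena ∩ Lars ∩ Yolanda ∩ Isla: 08:30–09:10, 09:50–10:00.
Total common minutes: 40 + 10 = 50.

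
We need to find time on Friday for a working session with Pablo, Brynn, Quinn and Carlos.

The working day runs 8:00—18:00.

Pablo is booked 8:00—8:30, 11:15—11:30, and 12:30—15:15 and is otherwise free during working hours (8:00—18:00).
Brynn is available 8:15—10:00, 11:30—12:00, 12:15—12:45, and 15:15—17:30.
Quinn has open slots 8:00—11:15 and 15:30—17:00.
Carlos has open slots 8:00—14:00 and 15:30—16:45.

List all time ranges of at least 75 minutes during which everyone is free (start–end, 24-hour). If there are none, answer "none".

08:30–10:00, 15:30–16:45

Pablo free within 08:00–18:00: 08:30–11:15, 11:30–12:30, 15:15–18:00.
Pablo ∩ Brynn: 08:30–10:00, 11:30–12:00, 12:15–12:30, 15:15–17:30.
Pablo ∩ Brynn ∩ Quinn: 08:30–10:00, 15:30–17:00.
Pablo ∩ Brynn ∩ Quinn ∩ Carlos: 08:30–10:00, 15:30–16:45.
Windows ≥ 75 min: 08:30–10:00, 15:30–16:45.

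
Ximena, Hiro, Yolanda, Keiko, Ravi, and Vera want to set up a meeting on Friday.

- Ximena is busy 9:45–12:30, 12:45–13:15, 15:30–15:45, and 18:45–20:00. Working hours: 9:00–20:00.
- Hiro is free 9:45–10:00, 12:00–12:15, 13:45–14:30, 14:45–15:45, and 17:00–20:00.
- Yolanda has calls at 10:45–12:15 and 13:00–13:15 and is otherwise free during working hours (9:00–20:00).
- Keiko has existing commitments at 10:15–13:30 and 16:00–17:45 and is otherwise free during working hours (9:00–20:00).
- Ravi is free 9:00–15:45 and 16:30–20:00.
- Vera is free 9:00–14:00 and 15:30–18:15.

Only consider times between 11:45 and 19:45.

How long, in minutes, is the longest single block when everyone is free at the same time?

Ximena free within 09:00–20:00: 09:00–09:45, 12:30–12:45, 13:15–15:30, 15:45–18:45.
Yolanda free within 09:00–20:00: 09:00–10:45, 12:15–13:00, 13:15–20:00.
Keiko free within 09:00–20:00: 09:00–10:15, 13:30–16:00, 17:45–20:00.
Ximena ∩ Hiro: 13:45–14:30, 14:45–15:30, 17:00–18:45.
Ximena ∩ Hiro ∩ Yolanda: 13:45–14:30, 14:45–15:30, 17:00–18:45.
Ximena ∩ Hiro ∩ Yolanda ∩ Keiko: 13:45–14:30, 14:45–15:30, 17:45–18:45.
Ximena ∩ Hiro ∩ Yolanda ∩ Keiko ∩ Ravi: 13:45–14:30, 14:45–15:30, 17:45–18:45.
Ximena ∩ Hiro ∩ Yolanda ∩ Keiko ∩ Ravi ∩ Vera: 13:45–14:00, 17:45–18:15.
Restricted to 11:45–19:45: 13:45–14:00, 17:45–18:15.
Common window lengths: 15, 30 min; longest is 30.

30 minutes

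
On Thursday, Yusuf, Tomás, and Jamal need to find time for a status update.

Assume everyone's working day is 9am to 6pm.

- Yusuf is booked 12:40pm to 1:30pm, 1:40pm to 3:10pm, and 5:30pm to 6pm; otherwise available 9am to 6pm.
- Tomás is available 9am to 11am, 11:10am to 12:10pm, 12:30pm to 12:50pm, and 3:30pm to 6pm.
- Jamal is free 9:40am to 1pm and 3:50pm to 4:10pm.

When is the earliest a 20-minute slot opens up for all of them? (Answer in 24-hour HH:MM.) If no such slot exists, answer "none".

09:40

Yusuf free within 09:00–18:00: 09:00–12:40, 13:30–13:40, 15:10–17:30.
Yusuf ∩ Tomás: 09:00–11:00, 11:10–12:10, 12:30–12:40, 15:30–17:30.
Yusuf ∩ Tomás ∩ Jamal: 09:40–11:00, 11:10–12:10, 12:30–12:40, 15:50–16:10.
Windows ≥ 20 min: 09:40–11:00, 11:10–12:10, 15:50–16:10.
Earliest such window starts at 09:40.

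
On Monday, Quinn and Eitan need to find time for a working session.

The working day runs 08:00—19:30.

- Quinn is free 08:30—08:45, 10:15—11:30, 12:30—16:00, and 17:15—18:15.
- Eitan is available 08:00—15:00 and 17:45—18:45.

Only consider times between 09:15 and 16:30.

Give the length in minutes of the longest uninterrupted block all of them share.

150 minutes

Quinn ∩ Eitan: 08:30–08:45, 10:15–11:30, 12:30–15:00, 17:45–18:15.
Restricted to 09:15–16:30: 10:15–11:30, 12:30–15:00.
Common window lengths: 75, 150 min; longest is 150.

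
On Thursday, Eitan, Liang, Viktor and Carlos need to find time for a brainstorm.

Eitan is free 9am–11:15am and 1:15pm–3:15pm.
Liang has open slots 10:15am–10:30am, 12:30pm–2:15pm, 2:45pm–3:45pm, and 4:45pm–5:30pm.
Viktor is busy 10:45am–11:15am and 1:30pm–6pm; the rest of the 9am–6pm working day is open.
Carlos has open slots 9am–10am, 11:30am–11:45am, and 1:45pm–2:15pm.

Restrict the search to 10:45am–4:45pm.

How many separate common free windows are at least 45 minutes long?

0

Viktor free within 09:00–18:00: 09:00–10:45, 11:15–13:30.
Eitan ∩ Liang: 10:15–10:30, 13:15–14:15, 14:45–15:15.
Eitan ∩ Liang ∩ Viktor: 10:15–10:30, 13:15–13:30.
Eitan ∩ Liang ∩ Viktor ∩ Carlos: (none).
Restricted to 10:45–16:45: (none).
Windows ≥ 45 min: (none).
That's 0 windows.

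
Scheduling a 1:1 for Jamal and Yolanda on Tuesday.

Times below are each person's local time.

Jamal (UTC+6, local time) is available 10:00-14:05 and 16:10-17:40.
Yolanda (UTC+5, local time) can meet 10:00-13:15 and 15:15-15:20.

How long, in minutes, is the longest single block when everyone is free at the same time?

185 minutes

Jamal → UTC: 04:00–08:05, 10:10–11:40.
Yolanda → UTC: 05:00–08:15, 10:15–10:20.
Jamal ∩ Yolanda: 05:00–08:05, 10:15–10:20.
Common window lengths: 185, 5 min; longest is 185.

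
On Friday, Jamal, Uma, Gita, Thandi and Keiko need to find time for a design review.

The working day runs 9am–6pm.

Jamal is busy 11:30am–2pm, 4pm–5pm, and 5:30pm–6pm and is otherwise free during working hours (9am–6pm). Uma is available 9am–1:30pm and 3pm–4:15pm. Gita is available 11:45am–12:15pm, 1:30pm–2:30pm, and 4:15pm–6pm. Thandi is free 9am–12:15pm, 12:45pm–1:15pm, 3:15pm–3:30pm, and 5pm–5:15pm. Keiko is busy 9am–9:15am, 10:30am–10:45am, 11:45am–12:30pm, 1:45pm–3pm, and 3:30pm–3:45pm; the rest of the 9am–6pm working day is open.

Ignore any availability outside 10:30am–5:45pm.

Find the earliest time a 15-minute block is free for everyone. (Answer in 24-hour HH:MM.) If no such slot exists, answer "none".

Jamal free within 09:00–18:00: 09:00–11:30, 14:00–16:00, 17:00–17:30.
Keiko free within 09:00–18:00: 09:15–10:30, 10:45–11:45, 12:30–13:45, 15:00–15:30, 15:45–18:00.
Jamal ∩ Uma: 09:00–11:30, 15:00–16:00.
Jamal ∩ Uma ∩ Gita: (none).
Jamal ∩ Uma ∩ Gita ∩ Thandi: (none).
Jamal ∩ Uma ∩ Gita ∩ Thandi ∩ Keiko: (none).
Restricted to 10:30–17:45: (none).
Windows ≥ 15 min: (none).

none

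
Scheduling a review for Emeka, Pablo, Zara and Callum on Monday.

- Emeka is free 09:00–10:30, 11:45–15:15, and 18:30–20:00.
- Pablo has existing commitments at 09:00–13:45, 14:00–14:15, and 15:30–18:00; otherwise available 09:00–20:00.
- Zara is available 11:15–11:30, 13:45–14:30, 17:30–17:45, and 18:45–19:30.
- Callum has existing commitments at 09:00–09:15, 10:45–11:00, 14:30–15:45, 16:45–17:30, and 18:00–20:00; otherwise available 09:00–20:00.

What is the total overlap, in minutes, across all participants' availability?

30 minutes

Pablo free within 09:00–20:00: 13:45–14:00, 14:15–15:30, 18:00–20:00.
Callum free within 09:00–20:00: 09:15–10:45, 11:00–14:30, 15:45–16:45, 17:30–18:00.
Emeka ∩ Pablo: 13:45–14:00, 14:15–15:15, 18:30–20:00.
Emeka ∩ Pablo ∩ Zara: 13:45–14:00, 14:15–14:30, 18:45–19:30.
Emeka ∩ Pablo ∩ Zara ∩ Callum: 13:45–14:00, 14:15–14:30.
Total common minutes: 15 + 15 = 30.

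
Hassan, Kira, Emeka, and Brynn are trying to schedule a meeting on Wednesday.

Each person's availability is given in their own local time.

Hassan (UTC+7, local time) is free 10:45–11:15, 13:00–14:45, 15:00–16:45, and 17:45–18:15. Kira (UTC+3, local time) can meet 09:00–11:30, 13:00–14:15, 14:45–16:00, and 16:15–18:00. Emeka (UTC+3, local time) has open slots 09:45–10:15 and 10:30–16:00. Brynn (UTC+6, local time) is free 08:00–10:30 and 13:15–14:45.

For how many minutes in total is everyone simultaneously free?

45 minutes

Hassan → UTC: 03:45–04:15, 06:00–07:45, 08:00–09:45, 10:45–11:15.
Kira → UTC: 06:00–08:30, 10:00–11:15, 11:45–13:00, 13:15–15:00.
Emeka → UTC: 06:45–07:15, 07:30–13:00.
Brynn → UTC: 02:00–04:30, 07:15–08:45.
Hassan ∩ Kira: 06:00–07:45, 08:00–08:30, 10:45–11:15.
Hassan ∩ Kira ∩ Emeka: 06:45–07:15, 07:30–07:45, 08:00–08:30, 10:45–11:15.
Hassan ∩ Kira ∩ Emeka ∩ Brynn: 07:30–07:45, 08:00–08:30.
Total common minutes: 15 + 30 = 45.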